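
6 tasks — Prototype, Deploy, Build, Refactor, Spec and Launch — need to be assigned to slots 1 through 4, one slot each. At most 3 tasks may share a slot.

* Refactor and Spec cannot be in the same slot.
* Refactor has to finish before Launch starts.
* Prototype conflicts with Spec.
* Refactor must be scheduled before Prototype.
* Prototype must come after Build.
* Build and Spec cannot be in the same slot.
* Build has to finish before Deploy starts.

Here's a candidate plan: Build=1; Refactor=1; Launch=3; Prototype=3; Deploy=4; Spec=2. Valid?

Yes

Build and Spec cannot be in the same slot — holds.
Build has to finish before Deploy starts — holds.
Refactor has to finish before Launch starts — holds.
Refactor and Spec cannot be in the same slot — holds.
At most 3 tasks may share a slot — holds.
Refactor must be scheduled before Prototype — holds.
Prototype conflicts with Spec — holds.
Prototype must come after Build — holds.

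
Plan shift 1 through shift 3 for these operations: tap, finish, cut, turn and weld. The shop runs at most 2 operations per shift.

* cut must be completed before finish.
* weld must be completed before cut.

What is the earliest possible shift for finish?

shift 3

Precedence pushes finish to at least shift 3.
finish at shift 3 is achievable: weld in shift 1; finish in shift 3; tap in shift 1; cut in shift 2; turn in shift 2.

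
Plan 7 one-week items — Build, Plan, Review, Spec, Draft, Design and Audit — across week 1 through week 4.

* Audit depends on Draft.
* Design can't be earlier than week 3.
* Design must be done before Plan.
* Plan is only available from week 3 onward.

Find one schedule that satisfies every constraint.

Plan -> week 4, Audit -> week 2, Draft -> week 1, Build -> week 1, Design -> week 3, Spec -> week 1, Review -> week 1

Checking: Draft(week 1) before Audit(week 2); Design(week 3) before Plan(week 4); Plan=week 4 in [week 3,week 4]; Design=week 3 in [week 3,week 4].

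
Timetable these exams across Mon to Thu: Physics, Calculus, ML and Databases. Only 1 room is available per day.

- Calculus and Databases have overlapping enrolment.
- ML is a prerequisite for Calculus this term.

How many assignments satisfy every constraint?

12

Splitting on Physics: it can be Mon (3), Tue (3), Wed (3), Thu (3). Listing each branch's schedules as (Calculus, ML, Databases):
Physics=Mon: (Wed,Tue,Thu) (Thu,Tue,Wed) (Thu,Wed,Tue) — 3.
Physics=Tue: (Wed,Mon,Thu) (Thu,Mon,Wed) (Thu,Wed,Mon) — 3.
Physics=Wed: (Tue,Mon,Thu) (Thu,Mon,Tue) (Thu,Tue,Mon) — 3.
Physics=Thu: (Tue,Mon,Wed) (Wed,Mon,Tue) (Wed,Tue,Mon) — 3.
Summing: 3 + 3 + 3 + 3 = 12.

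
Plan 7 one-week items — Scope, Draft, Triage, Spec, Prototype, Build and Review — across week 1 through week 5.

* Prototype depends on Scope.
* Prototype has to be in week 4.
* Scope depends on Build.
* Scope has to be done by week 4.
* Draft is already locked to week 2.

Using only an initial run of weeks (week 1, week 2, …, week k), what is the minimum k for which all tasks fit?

4 weeks

The precedence chain requires at least 3 distinct weeks.
Prototype can't be placed before week 4, so the schedule must run through at least week 4.
4 works (last occupied week: week 4): for example Review in week 1; Triage in week 1; Spec in week 1; Build in week 1; Draft in week 2; Scope in week 2; Prototype in week 4.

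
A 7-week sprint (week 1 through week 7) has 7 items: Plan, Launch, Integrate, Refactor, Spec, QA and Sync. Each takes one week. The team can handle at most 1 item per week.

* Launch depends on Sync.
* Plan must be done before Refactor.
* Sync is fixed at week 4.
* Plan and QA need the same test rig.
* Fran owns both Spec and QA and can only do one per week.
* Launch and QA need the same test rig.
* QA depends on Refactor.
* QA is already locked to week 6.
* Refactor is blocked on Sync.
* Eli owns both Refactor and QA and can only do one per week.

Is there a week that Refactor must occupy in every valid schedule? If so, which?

week 5

Sync is fixed at week 4 and must come before Refactor, so Refactor is at least week 5.
QA is fixed at week 6 and must come after Refactor, so Refactor is at most week 5.
So Refactor must be week 5.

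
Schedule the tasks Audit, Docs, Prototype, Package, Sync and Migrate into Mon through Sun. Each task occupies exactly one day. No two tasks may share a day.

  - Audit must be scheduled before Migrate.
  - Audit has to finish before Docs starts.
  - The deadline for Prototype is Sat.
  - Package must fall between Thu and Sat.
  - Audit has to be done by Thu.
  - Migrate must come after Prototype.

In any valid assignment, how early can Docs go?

Tue

Precedence pushes Docs to at least Tue.
Docs at Tue is achievable: Sync in Sat; Package in Thu; Audit in Mon; Prototype in Wed; Migrate in Fri; Docs in Tue.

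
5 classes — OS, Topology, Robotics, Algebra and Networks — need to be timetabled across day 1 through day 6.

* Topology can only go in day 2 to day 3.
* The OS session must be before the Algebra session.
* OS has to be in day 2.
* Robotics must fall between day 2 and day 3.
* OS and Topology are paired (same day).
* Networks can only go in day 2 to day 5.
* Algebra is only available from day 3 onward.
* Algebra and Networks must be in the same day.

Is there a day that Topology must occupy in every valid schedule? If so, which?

day 2

Topology is available from day 2; Topology's own window allows nothing later than day 3; Topology must be in the same day as OS, which can't be after day 2, so Topology is at most day 2.
So Topology is pinned to day 2.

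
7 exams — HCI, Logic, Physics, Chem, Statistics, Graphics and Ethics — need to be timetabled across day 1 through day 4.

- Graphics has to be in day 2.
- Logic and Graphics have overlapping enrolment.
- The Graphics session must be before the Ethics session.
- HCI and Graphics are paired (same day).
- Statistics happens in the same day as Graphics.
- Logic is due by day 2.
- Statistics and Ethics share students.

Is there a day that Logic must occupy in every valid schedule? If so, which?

day 1

Logic's window is day 1–day 2.
Graphics is fixed at day 2, and Logic can't share a day with Graphics.
So Logic must be day 1.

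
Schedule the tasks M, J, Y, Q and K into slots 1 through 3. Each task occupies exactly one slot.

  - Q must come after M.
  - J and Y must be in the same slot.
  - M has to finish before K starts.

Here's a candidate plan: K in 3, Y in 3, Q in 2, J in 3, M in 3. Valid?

Invalid. Q must come after M.

M has to finish before K starts — violated.
J and Y must be in the same slot — holds.
Q must come after M — violated.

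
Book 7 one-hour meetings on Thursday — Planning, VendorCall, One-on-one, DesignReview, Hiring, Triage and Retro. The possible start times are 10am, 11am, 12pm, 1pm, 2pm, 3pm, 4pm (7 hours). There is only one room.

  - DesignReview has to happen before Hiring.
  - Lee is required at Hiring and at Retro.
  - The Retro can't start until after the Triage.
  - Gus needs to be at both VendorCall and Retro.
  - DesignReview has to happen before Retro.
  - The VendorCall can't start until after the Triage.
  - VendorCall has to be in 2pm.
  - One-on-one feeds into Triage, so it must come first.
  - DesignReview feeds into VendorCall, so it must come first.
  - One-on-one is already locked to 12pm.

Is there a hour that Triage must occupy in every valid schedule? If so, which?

One-on-one is fixed at 12pm and must come before Triage, so Triage is at least 1pm.
VendorCall is fixed at 2pm and must come after Triage, so Triage is at most 1pm.
So Triage must be 1pm.

1pm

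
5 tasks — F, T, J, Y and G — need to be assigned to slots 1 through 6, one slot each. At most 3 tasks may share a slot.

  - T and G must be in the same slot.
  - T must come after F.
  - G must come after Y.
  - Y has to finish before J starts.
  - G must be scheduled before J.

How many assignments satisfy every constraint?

50

Splitting on F: it can be 1 (20), 2 (16), 3 (10), 4 (4). Listing each branch's schedules as (T, J, Y, G):
F=1: (2,3,1,2) (2,4,1,2) (2,5,1,2) (2,6,1,2) (3,4,1,3) (3,4,2,3) (3,5,1,3) (3,5,2,3) (3,6,1,3) (3,6,2,3) (4,5,1,4) (4,5,2,4) (4,5,3,4) (4,6,1,4) (4,6,2,4) (4,6,3,4) (5,6,1,5) (5,6,2,5) (5,6,3,5) (5,6,4,5) — 20.
F=2: (3,4,1,3) (3,4,2,3) (3,5,1,3) (3,5,2,3) (3,6,1,3) (3,6,2,3) (4,5,1,4) (4,5,2,4) (4,5,3,4) (4,6,1,4) (4,6,2,4) (4,6,3,4) (5,6,1,5) (5,6,2,5) (5,6,3,5) (5,6,4,5) — 16.
F=3: (4,5,1,4) (4,5,2,4) (4,5,3,4) (4,6,1,4) (4,6,2,4) (4,6,3,4) (5,6,1,5) (5,6,2,5) (5,6,3,5) (5,6,4,5) — 10.
F=4: (5,6,1,5) (5,6,2,5) (5,6,3,5) (5,6,4,5) — 4.
Summing: 20 + 16 + 10 + 4 = 50.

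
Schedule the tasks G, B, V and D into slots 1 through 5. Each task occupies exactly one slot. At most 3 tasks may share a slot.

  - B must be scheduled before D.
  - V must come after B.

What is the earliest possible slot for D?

Precedence pushes D to at least 2.
D at 2 is achievable: B in 1; G in 1; V in 2; D in 2.

2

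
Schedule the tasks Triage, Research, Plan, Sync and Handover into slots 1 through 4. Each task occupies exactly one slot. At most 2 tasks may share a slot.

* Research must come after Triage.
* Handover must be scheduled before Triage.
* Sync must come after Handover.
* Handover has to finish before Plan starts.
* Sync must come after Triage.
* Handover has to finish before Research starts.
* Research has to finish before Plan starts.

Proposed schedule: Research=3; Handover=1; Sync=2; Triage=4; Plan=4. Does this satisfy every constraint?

Research must come after Triage — violated.
Handover must be scheduled before Triage — holds.
Sync must come after Handover — holds.
Handover has to finish before Research starts — holds.
Handover has to finish before Plan starts — holds.
Sync must come after Triage — violated.
At most 2 tasks may share a slot — holds.
Research has to finish before Plan starts — holds.

No. Sync must come after Triage is not satisfied.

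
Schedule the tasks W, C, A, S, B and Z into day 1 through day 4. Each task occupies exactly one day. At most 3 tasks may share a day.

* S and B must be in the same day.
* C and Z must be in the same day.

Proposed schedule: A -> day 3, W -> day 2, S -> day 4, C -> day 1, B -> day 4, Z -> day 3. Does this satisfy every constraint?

C and Z must be in the same day — violated.
S and B must be in the same day — holds.
At most 3 tasks may share a day — holds.

Invalid. C and Z must be in the same day.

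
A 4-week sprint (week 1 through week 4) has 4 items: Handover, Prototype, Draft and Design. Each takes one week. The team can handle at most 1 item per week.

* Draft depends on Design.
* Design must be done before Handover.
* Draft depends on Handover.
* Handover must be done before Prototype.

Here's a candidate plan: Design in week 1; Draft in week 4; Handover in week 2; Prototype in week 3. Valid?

Handover must be done before Prototype — holds.
Design must be done before Handover — holds.
Draft depends on Design — holds.
The team can handle at most 1 item per week — holds.
Draft depends on Handover — holds.

Yes, all constraints hold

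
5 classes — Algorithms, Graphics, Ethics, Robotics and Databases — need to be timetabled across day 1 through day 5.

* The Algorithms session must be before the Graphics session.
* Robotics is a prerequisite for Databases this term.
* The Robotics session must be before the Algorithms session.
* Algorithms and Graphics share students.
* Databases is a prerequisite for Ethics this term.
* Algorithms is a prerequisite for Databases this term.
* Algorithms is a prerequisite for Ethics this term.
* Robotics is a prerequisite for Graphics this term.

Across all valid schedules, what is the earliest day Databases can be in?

Precedence pushes Databases to at least day 3; downstream work caps Databases at day 4.
Databases at day 3 is achievable: Ethics in day 4, Databases in day 3, Graphics in day 3, Robotics in day 1, Algorithms in day 2.

day 3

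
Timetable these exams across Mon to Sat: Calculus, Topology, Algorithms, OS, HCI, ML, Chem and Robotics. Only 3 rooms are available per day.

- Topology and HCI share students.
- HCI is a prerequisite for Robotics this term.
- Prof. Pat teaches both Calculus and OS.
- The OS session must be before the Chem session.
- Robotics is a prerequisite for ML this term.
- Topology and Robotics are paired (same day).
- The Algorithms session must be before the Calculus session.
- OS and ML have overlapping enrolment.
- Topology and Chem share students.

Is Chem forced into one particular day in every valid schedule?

Chem can be Tue (e.g. OS -> Mon, Chem -> Tue, HCI -> Mon, Robotics -> Wed, ML -> Thu, Calculus -> Tue, Topology -> Wed, Algorithms -> Mon) or Wed (e.g. OS -> Mon, Algorithms -> Mon, ML -> Wed, Chem -> Wed, Robotics -> Tue, HCI -> Mon, Topology -> Tue, Calculus -> Tue).

No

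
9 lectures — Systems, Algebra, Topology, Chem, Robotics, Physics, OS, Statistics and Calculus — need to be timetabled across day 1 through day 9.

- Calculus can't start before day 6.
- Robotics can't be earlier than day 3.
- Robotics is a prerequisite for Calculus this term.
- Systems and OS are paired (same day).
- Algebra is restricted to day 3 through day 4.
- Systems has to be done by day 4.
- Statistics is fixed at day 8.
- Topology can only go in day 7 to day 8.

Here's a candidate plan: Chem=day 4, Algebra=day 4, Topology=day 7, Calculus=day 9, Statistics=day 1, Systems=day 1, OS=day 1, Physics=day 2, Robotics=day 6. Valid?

Invalid. Statistics is fixed at day 8.

Topology can only go in day 7 to day 8 — holds.
Robotics is a prerequisite for Calculus this term — holds.
Calculus can't start before day 6 — holds.
Algebra is restricted to day 3 through day 4 — holds.
Systems and OS are paired (same day) — holds.
Systems has to be done by day 4 — holds.
Robotics can't be earlier than day 3 — holds.
Statistics is fixed at day 8 — violated.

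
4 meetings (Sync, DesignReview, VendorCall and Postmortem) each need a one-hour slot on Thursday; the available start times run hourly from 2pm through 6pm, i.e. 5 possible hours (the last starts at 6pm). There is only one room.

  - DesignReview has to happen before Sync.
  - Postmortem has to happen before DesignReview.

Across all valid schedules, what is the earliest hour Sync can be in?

Precedence pushes Sync to at least 4pm.
Sync at 4pm is achievable: Postmortem=2pm, Sync=4pm, DesignReview=3pm, VendorCall=5pm.

4pm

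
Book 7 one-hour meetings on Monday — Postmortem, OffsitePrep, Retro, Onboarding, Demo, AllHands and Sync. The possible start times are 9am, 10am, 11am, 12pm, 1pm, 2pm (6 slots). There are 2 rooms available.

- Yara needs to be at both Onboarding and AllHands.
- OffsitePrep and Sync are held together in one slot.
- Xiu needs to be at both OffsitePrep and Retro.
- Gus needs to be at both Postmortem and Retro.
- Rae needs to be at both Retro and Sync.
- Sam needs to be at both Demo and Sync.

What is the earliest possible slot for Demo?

9am

Demo at 9am is achievable: Postmortem in 9am, OffsitePrep in 10am, AllHands in 12pm, Onboarding in 11am, Demo in 9am, Sync in 10am, Retro in 11am.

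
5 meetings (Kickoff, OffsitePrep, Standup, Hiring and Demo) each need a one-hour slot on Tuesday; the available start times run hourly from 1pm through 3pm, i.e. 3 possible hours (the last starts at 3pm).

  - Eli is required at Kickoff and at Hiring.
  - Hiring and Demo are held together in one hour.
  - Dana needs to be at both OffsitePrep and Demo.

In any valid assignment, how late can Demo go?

Demo at 3pm is achievable: Kickoff in 1pm; Hiring in 3pm; Demo in 3pm; Standup in 1pm; OffsitePrep in 1pm.

3pm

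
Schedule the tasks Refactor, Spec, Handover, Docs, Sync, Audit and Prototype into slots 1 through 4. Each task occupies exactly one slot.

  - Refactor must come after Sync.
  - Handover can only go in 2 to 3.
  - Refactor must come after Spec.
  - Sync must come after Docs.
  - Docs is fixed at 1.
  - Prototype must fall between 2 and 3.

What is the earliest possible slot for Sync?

2

Precedence pushes Sync to at least 2; downstream work caps Sync at 3.
Sync at 2 is achievable: Spec=1; Sync=2; Prototype=2; Docs=1; Handover=2; Audit=1; Refactor=3.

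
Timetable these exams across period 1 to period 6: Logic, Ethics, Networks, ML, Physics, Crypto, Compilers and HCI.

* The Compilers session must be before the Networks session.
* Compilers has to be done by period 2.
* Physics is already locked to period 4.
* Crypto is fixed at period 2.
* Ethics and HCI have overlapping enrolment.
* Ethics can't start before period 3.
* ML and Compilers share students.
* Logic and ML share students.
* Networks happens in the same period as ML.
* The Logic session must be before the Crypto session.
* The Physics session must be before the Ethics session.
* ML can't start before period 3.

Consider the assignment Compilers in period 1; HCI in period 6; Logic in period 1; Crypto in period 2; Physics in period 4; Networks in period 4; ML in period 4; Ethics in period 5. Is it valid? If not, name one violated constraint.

Ethics can't start before period 3 — holds.
ML can't start before period 3 — holds.
Crypto is fixed at period 2 — holds.
ML and Compilers share students — holds.
Networks happens in the same period as ML — holds.
Compilers has to be done by period 2 — holds.
The Compilers session must be before the Networks session — holds.
Logic and ML share students — holds.
Ethics and HCI have overlapping enrolment — holds.
The Logic session must be before the Crypto session — holds.
The Physics session must be before the Ethics session — holds.
Physics is already locked to period 4 — holds.

Yes, all constraints hold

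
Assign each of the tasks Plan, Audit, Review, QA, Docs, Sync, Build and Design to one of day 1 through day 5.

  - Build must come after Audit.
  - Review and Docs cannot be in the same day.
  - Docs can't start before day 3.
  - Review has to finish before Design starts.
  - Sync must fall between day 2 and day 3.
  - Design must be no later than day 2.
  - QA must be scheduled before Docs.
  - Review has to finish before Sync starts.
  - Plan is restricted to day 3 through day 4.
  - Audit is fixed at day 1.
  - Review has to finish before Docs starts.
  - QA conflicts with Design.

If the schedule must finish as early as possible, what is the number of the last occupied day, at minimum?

day 3

The precedence chain requires at least 2 distinct days.
Plan can't be placed before day 3, so the schedule must run through at least day 3.
3 works (last occupied day: day 3): for example QA -> day 1; Review -> day 1; Plan -> day 3; Docs -> day 3; Design -> day 2; Build -> day 2; Sync -> day 2; Audit -> day 1.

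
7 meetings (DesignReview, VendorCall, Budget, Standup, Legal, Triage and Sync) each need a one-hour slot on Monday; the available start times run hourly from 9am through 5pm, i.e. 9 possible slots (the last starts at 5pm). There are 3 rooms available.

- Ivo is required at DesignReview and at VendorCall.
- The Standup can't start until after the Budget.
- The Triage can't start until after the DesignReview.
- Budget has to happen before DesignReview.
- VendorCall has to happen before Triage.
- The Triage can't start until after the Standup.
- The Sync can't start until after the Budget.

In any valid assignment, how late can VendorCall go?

4pm

Downstream work caps VendorCall at 4pm.
VendorCall at 4pm is achievable: Sync in 10am, Legal in 9am, Budget in 9am, VendorCall in 4pm, DesignReview in 10am, Standup in 10am, Triage in 5pm.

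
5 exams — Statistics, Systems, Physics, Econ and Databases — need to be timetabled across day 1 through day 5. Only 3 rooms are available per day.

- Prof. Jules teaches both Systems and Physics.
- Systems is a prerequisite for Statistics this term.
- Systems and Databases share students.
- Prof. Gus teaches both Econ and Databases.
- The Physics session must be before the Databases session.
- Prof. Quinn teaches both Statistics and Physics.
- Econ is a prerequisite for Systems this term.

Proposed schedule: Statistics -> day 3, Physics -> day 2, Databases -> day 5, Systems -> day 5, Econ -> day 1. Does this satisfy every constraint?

No. Systems is a prerequisite for Statistics this term is not satisfied.

Systems and Databases share students — violated.
Econ is a prerequisite for Systems this term — holds.
The Physics session must be before the Databases session — holds.
Prof. Jules teaches both Systems and Physics — holds.
Prof. Quinn teaches both Statistics and Physics — holds.
Only 3 rooms are available per day — holds.
Prof. Gus teaches both Econ and Databases — holds.
Systems is a prerequisite for Statistics this term — violated.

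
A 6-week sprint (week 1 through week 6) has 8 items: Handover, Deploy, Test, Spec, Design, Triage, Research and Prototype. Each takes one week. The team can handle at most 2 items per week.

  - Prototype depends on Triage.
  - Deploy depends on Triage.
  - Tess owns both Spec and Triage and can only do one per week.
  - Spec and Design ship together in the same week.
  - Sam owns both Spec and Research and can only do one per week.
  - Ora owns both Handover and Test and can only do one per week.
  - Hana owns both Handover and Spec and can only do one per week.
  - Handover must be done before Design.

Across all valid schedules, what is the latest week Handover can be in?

week 5

Downstream work caps Handover at week 5.
Handover at week 5 is achievable: Handover in week 5; Design in week 6; Test in week 1; Triage in week 1; Prototype in week 2; Spec in week 6; Research in week 3; Deploy in week 2.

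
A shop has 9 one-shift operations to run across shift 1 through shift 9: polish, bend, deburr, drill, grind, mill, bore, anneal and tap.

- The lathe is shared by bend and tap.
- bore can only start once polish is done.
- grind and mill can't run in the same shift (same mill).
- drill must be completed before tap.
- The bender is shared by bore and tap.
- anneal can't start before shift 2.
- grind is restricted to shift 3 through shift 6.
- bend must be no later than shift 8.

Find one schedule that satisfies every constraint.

tap -> shift 3, mill -> shift 1, anneal -> shift 2, deburr -> shift 1, bore -> shift 2, grind -> shift 3, bend -> shift 1, drill -> shift 1, polish -> shift 1

Checking: polish(shift 1) before bore(shift 2); drill(shift 1) before tap(shift 3); bend(shift 1) != tap(shift 3); grind(shift 3) != mill(shift 1); bore(shift 2) != tap(shift 3); grind=shift 3 in [shift 3,shift 6]; bend=shift 1 in [shift 1,shift 8]; anneal=shift 2 in [shift 2,shift 9].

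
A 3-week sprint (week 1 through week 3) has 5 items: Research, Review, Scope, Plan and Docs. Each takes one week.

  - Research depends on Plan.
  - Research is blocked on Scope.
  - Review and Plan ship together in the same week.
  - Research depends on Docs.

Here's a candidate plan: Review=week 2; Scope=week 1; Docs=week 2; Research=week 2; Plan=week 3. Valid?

Review and Plan ship together in the same week — violated.
Research depends on Docs — violated.
Research depends on Plan — violated.
Research is blocked on Scope — holds.

No — it violates: Research depends on Plan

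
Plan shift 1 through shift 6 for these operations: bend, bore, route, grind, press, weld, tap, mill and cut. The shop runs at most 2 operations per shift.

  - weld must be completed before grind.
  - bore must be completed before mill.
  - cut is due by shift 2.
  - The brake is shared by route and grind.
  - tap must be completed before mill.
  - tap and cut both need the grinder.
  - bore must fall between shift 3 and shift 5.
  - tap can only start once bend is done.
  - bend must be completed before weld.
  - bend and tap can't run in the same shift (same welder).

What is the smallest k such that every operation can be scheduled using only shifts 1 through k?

5 shifts

The precedence chain requires at least 3 distinct shifts.
With at most 2 per shift and 9 operations, at least 5 shifts are needed.
Propagating the time windows through the other constraints, mill can't land before shift 4, so the schedule must run through at least shift 4.
5 works (last occupied shift: shift 5): for example weld=shift 2; cut=shift 1; press=shift 5; mill=shift 4; route=shift 4; tap=shift 2; grind=shift 3; bore=shift 3; bend=shift 1.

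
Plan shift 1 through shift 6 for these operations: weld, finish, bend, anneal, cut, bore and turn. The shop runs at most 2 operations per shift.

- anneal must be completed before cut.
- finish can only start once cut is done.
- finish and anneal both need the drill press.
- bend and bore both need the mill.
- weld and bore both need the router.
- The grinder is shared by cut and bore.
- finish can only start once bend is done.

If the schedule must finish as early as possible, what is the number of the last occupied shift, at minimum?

shift 4

The precedence chain requires at least 3 distinct shifts.
With at most 2 per shift and 7 operations, at least 4 shifts are needed.
4 works (last occupied shift: shift 4): for example turn -> shift 4; bend -> shift 1; bore -> shift 3; cut -> shift 2; anneal -> shift 1; finish -> shift 3; weld -> shift 2.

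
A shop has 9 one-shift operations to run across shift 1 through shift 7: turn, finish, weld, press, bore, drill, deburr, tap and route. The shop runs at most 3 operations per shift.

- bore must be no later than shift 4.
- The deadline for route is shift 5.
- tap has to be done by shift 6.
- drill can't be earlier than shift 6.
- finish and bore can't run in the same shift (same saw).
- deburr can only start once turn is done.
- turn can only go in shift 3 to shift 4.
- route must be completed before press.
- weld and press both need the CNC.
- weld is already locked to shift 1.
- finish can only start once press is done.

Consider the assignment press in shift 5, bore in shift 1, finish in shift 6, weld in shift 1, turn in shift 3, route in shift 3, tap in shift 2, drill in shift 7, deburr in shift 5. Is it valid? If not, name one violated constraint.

Yes, all constraints hold

weld and press both need the CNC — holds.
drill can't be earlier than shift 6 — holds.
route must be completed before press — holds.
deburr can only start once turn is done — holds.
finish and bore can't run in the same shift (same saw) — holds.
tap has to be done by shift 6 — holds.
The deadline for route is shift 5 — holds.
finish can only start once press is done — holds.
weld is already locked to shift 1 — holds.
turn can only go in shift 3 to shift 4 — holds.
The shop runs at most 3 operations per shift — holds.
bore must be no later than shift 4 — holds.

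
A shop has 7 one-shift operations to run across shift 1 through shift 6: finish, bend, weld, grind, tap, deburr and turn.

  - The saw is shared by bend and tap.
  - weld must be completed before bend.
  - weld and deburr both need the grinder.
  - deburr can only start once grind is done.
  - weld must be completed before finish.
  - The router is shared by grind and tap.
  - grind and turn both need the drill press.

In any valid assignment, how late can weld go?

Downstream work caps weld at shift 5.
weld at shift 5 is achievable: tap -> shift 2; turn -> shift 2; deburr -> shift 2; finish -> shift 6; grind -> shift 1; weld -> shift 5; bend -> shift 6.

shift 5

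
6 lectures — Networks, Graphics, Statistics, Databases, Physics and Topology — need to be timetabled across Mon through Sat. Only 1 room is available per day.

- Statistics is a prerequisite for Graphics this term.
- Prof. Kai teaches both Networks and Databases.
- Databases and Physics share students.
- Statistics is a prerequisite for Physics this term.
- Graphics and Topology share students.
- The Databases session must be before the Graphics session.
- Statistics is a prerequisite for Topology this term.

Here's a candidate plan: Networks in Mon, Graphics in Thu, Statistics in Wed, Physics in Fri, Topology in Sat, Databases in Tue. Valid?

Valid

The Databases session must be before the Graphics session — holds.
Statistics is a prerequisite for Topology this term — holds.
Only 1 room is available per day — holds.
Databases and Physics share students — holds.
Statistics is a prerequisite for Graphics this term — holds.
Statistics is a prerequisite for Physics this term — holds.
Prof. Kai teaches both Networks and Databases — holds.
Graphics and Topology share students — holds.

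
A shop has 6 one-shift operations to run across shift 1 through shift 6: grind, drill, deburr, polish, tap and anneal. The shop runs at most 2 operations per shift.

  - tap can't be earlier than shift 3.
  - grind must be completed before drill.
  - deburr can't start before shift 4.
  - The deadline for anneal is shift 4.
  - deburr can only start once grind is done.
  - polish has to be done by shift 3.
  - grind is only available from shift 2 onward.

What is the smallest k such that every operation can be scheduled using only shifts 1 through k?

The precedence chain requires at least 2 distinct shifts.
With at most 2 per shift and 6 operations, at least 3 shifts are needed.
deburr can't be placed before shift 4, so the schedule must run through at least shift 4.
4 works (last occupied shift: shift 4): for example polish -> shift 1; deburr -> shift 4; grind -> shift 2; tap -> shift 3; drill -> shift 3; anneal -> shift 1.

4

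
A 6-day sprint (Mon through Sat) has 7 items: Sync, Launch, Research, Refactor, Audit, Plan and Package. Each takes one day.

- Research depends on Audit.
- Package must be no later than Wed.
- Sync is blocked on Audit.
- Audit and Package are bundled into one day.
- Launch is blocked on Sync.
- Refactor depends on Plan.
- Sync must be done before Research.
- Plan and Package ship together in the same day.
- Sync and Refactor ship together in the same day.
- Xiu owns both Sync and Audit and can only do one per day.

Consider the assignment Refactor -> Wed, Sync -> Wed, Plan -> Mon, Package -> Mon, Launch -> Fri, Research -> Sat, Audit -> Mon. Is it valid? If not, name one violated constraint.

Sync and Refactor ship together in the same day — holds.
Launch is blocked on Sync — holds.
Plan and Package ship together in the same day — holds.
Xiu owns both Sync and Audit and can only do one per day — holds.
Audit and Package are bundled into one day — holds.
Sync is blocked on Audit — holds.
Package must be no later than Wed — holds.
Refactor depends on Plan — holds.
Research depends on Audit — holds.
Sync must be done before Research — holds.

Yes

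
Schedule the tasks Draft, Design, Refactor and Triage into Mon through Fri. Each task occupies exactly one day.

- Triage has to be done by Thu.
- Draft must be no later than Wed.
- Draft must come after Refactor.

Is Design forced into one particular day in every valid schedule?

Design can be Mon (e.g. Draft=Tue, Refactor=Mon, Design=Mon, Triage=Mon) or Tue (e.g. Draft in Tue; Refactor in Mon; Design in Tue; Triage in Mon).

No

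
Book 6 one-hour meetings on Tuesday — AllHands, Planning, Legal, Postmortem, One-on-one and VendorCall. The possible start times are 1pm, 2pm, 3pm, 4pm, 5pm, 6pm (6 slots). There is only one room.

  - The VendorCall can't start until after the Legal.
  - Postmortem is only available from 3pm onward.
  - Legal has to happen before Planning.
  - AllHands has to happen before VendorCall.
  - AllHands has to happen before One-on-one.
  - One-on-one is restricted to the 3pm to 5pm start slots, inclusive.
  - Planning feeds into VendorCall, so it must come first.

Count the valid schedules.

23

Splitting on AllHands: it can be 1pm (9), 2pm (9), 3pm (4), 4pm (1). Listing each branch's schedules as (Planning, Legal, Postmortem, One-on-one, VendorCall):
AllHands=1pm: (3pm,2pm,4pm,5pm,6pm) (3pm,2pm,5pm,4pm,6pm) (3pm,2pm,6pm,4pm,5pm) (3pm,2pm,6pm,5pm,4pm) (4pm,2pm,3pm,5pm,6pm) (4pm,2pm,5pm,3pm,6pm) (4pm,2pm,6pm,3pm,5pm) (5pm,2pm,3pm,4pm,6pm) (5pm,2pm,4pm,3pm,6pm) — 9.
AllHands=2pm: (3pm,1pm,4pm,5pm,6pm) (3pm,1pm,5pm,4pm,6pm) (3pm,1pm,6pm,4pm,5pm) (3pm,1pm,6pm,5pm,4pm) (4pm,1pm,3pm,5pm,6pm) (4pm,1pm,5pm,3pm,6pm) (4pm,1pm,6pm,3pm,5pm) (5pm,1pm,3pm,4pm,6pm) (5pm,1pm,4pm,3pm,6pm) — 9.
AllHands=3pm: (2pm,1pm,4pm,5pm,6pm) (2pm,1pm,5pm,4pm,6pm) (2pm,1pm,6pm,4pm,5pm) (2pm,1pm,6pm,5pm,4pm) — 4.
AllHands=4pm: (2pm,1pm,3pm,5pm,6pm) — 1.
Summing: 9 + 9 + 4 + 1 = 23.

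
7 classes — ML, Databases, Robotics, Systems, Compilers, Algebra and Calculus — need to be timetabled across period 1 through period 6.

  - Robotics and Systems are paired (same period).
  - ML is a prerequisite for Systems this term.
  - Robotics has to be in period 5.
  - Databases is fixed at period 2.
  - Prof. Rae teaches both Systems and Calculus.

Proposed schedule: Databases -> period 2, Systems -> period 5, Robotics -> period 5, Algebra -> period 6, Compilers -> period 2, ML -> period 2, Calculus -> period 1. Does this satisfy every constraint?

Valid

ML is a prerequisite for Systems this term — holds.
Robotics and Systems are paired (same period) — holds.
Robotics has to be in period 5 — holds.
Databases is fixed at period 2 — holds.
Prof. Rae teaches both Systems and Calculus — holds.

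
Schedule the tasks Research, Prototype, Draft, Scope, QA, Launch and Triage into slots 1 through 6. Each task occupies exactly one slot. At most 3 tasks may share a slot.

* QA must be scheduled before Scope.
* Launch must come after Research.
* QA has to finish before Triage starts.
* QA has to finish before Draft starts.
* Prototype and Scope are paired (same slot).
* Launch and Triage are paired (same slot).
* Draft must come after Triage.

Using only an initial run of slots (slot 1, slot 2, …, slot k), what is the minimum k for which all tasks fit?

The precedence chain requires at least 3 distinct slots.
With at most 3 per slot and 7 tasks, at least 3 slots are needed.
3 works (last occupied slot: 3): for example QA=1, Launch=2, Prototype=3, Scope=3, Draft=3, Triage=2, Research=1.

3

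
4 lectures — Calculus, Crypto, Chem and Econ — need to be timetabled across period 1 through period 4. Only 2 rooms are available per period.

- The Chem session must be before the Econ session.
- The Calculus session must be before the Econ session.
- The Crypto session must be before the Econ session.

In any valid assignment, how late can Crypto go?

period 3

Downstream work caps Crypto at period 3.
Crypto at period 3 is achievable: Crypto=period 3, Chem=period 1, Econ=period 4, Calculus=period 1.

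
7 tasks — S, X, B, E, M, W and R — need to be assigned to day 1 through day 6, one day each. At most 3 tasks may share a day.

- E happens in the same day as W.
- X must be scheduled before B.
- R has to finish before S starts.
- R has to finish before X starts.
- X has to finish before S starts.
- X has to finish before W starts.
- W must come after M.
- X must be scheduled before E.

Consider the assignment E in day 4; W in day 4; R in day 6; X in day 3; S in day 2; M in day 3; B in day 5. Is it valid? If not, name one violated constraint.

Invalid. R has to finish before S starts.

X has to finish before W starts — holds.
W must come after M — holds.
E happens in the same day as W — holds.
X must be scheduled before E — holds.
X has to finish before S starts — violated.
X must be scheduled before B — holds.
At most 3 tasks may share a day — holds.
R has to finish before S starts — violated.
R has to finish before X starts — violated.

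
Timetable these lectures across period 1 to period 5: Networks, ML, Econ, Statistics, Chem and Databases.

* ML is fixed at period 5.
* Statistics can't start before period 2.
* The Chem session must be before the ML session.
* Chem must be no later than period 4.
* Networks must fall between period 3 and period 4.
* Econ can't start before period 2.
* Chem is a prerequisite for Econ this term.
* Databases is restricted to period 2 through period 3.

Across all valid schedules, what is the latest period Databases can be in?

Databases is available from period 2; Databases's own window allows nothing later than period 3.
Databases at period 3 is achievable: ML=period 5, Networks=period 3, Databases=period 3, Econ=period 2, Statistics=period 2, Chem=period 1.

period 3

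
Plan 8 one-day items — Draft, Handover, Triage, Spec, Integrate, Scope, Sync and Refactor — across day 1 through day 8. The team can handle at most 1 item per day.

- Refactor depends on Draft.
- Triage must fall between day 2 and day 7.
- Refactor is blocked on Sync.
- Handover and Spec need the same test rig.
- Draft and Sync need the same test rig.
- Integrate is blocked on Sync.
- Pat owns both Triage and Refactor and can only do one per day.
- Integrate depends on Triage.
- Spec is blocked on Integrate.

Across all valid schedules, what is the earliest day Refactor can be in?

day 3

Precedence pushes Refactor to at least day 2.
Refactor at day 3 is achievable: Scope -> day 8, Handover -> day 7, Draft -> day 2, Integrate -> day 5, Refactor -> day 3, Spec -> day 6, Sync -> day 1, Triage -> day 4.
Nothing earlier works — the conflict and capacity constraints rule out every day before day 3.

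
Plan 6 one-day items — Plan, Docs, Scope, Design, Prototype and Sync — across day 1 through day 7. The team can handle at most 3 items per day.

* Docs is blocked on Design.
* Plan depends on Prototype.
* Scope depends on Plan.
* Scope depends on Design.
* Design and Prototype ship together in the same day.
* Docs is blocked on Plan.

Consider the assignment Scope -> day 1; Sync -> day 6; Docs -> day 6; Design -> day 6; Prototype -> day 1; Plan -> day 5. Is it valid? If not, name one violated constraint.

Docs is blocked on Design — violated.
Design and Prototype ship together in the same day — violated.
Scope depends on Design — violated.
The team can handle at most 3 items per day — holds.
Docs is blocked on Plan — holds.
Scope depends on Plan — violated.
Plan depends on Prototype — holds.

No. Scope depends on Design is not satisfied.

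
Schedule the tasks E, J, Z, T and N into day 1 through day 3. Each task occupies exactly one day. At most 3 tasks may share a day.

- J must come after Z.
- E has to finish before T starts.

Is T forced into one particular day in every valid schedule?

No

T can be day 2 (e.g. N=day 1, T=day 2, Z=day 1, E=day 1, J=day 2) or day 3 (e.g. E -> day 1, J -> day 2, N -> day 1, T -> day 3, Z -> day 1).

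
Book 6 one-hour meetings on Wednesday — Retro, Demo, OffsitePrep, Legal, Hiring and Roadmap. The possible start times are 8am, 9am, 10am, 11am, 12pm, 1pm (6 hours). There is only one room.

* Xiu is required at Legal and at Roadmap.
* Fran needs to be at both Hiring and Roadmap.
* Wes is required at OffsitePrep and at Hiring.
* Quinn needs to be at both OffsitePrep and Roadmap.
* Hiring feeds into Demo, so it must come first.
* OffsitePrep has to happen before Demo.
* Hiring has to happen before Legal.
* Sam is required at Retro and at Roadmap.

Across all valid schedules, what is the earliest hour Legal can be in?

9am

Precedence pushes Legal to at least 9am.
Legal at 9am is achievable: Legal=9am; Roadmap=1pm; Retro=12pm; Demo=11am; Hiring=8am; OffsitePrep=10am.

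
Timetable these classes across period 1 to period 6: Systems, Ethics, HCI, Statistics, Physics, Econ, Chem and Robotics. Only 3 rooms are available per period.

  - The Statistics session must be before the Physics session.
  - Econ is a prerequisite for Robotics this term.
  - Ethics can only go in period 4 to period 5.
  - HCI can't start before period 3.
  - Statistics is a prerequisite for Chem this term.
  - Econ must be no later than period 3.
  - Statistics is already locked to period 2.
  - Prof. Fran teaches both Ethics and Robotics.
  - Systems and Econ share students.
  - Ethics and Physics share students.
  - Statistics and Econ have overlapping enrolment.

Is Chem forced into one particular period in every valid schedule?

No

Chem can be period 3 (e.g. Ethics -> period 4, Robotics -> period 2, Econ -> period 1, Statistics -> period 2, Chem -> period 3, HCI -> period 3, Systems -> period 2, Physics -> period 3) or period 4 (e.g. Systems -> period 2, Chem -> period 4, Physics -> period 3, Robotics -> period 2, Statistics -> period 2, Ethics -> period 4, HCI -> period 3, Econ -> period 1).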